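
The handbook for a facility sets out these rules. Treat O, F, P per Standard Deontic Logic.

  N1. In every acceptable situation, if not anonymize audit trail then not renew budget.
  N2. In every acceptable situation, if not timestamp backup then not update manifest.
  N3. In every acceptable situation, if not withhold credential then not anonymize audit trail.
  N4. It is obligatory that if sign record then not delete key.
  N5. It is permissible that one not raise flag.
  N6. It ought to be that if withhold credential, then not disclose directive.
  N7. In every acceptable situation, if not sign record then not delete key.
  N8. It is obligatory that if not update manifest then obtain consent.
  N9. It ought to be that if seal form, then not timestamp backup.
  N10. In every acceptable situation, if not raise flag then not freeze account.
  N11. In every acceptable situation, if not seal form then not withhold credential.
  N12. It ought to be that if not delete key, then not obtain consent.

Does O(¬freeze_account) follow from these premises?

Premise 10 is O(¬raise_flag → ¬freeze_account), but O(¬raise_flag) is not derivable from the premises (the permission P(¬raise_flag) asserts only ¬O(raise_flag), not O(¬raise_flag)), so it does not yield O(¬freeze_account).
No other premise forces O(¬freeze_account). An ideal world satisfying every premise can still have ¬freeze_account false, so O(¬freeze_account) is not derivable.

No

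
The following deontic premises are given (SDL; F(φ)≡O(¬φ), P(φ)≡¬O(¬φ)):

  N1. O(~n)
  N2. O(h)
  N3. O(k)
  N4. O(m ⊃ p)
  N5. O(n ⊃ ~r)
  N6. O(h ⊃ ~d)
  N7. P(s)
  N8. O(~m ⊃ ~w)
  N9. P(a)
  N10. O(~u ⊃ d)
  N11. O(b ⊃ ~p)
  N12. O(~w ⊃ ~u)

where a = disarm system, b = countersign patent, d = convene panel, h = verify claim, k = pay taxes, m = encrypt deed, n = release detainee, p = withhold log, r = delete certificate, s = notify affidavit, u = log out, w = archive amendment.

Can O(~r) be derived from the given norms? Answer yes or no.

Premise 5 is O(n ⊃ ~r), but O(n) is not derivable from the premises, so it does not yield O(~r).
No other premise forces O(~r). An ideal world satisfying every premise can still have ~r false, so O(~r) is not derivable.

No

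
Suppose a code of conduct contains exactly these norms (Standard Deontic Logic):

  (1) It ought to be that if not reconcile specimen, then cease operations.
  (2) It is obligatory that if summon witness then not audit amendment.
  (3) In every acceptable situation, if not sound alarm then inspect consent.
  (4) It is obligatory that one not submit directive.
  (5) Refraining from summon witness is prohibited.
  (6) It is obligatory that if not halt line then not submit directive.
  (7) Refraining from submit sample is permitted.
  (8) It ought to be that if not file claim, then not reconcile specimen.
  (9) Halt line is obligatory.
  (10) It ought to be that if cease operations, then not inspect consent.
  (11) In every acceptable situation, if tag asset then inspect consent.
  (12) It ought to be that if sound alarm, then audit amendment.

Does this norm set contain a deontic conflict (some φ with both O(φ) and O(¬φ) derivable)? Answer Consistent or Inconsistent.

Consistent

Premise 6 is O(¬halt_line → ¬submit_directive); even if O(¬submit_directive) held, inferring O(¬halt_line) would be affirming the consequent — invalid.
So O(¬halt_line) is not derivable, and the apparent clash with O(halt_line) does not arise.
A world satisfying every obligation exists (e.g. audit_amendment=false, cease_operations=false, file_claim=true, halt_line=true, inspect_consent=true, reconcile_specimen=true, sound_alarm=false, submit_directive=false, submit_sample=false, summon_witness=true, tag_asset=false); no atom is both obligatory and forbidden, so the set is consistent.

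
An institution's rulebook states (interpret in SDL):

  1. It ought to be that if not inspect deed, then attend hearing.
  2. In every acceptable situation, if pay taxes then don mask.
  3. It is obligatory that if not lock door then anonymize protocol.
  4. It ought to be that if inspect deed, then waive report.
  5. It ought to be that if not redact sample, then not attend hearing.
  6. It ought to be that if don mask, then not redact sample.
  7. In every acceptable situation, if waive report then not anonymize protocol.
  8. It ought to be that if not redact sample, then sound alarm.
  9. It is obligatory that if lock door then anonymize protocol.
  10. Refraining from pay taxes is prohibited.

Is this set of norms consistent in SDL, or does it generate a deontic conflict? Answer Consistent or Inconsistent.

Inconsistent

Premises 9 and 3 are O(lock_door → anonymize_protocol) and O(¬lock_door → anonymize_protocol); every ideal world satisfies lock_door or ¬lock_door, so in either case anonymize_protocol holds — hence O(anonymize_protocol).
Premise 7, O(waive_report → ¬anonymize_protocol), contraposes to O(anonymize_protocol → ¬waive_report); with O(anonymize_protocol) we get O(¬waive_report).
Premise 4 is O(inspect_deed → waive_report); contrapositively O(¬waive_report → ¬inspect_deed). Since O(¬waive_report) holds, K gives O(¬inspect_deed).
Applying K to premise 1 (O(¬inspect_deed → attend_hearing)) and O(¬inspect_deed) yields O(attend_hearing).
Premise 5, O(¬redact_sample → ¬attend_hearing), contraposes to O(attend_hearing → redact_sample); with O(attend_hearing) we get O(redact_sample).
Premise 6, O(don_mask → ¬redact_sample), contraposes to O(redact_sample → ¬don_mask); with O(redact_sample) we get O(¬don_mask).
The contrapositive of premise 2 (O(pay_taxes → don_mask)) is O(¬don_mask → ¬pay_taxes), and O(¬don_mask) is already established, so O(¬pay_taxes).
Yet premise 10 is F(¬pay_taxes), i.e. O(pay_taxes).
We now have both O(¬pay_taxes) and O(pay_taxes) — pay_taxes is simultaneously obligatory and forbidden, violating the D-axiom.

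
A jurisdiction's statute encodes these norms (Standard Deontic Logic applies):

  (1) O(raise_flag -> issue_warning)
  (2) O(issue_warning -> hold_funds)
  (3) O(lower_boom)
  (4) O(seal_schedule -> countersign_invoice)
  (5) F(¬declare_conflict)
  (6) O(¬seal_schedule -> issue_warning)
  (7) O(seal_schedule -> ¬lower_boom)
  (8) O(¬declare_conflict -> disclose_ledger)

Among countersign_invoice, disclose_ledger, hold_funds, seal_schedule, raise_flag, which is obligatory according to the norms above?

hold_funds

Premise 3 states O(lower_boom) outright.
Premise 7, O(seal_schedule -> ¬lower_boom), contraposes to O(lower_boom -> ¬seal_schedule); with O(lower_boom) we get O(¬seal_schedule).
Premise 6 is O(¬seal_schedule -> issue_warning); since O(¬seal_schedule), deontic closure gives O(issue_warning).
From O(issue_warning) and premise 2, O(issue_warning -> hold_funds), we obtain O(hold_funds).
So O(hold_funds) holds — hold_funds is obligatory. None of the other listed options is made obligatory by any chain of premises.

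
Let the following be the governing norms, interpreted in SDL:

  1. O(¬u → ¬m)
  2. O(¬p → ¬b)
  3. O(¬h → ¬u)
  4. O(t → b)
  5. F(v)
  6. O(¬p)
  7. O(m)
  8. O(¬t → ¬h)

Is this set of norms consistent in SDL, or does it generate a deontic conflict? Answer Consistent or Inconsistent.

Premise 7 gives O(m).
The contrapositive of premise 1 (O(¬u → ¬m)) is O(m → u), and O(m) is already established, so O(u).
Premise 3, O(¬h → ¬u), contraposes to O(u → h); with O(u) we get O(h).
Premise 8 is O(¬t → ¬h); contrapositively O(h → t). Since O(h) holds, K gives O(t).
Premise 4 is O(t → b); since O(t), deontic closure gives O(b).
Premise 2, O(¬p → ¬b), contraposes to O(b → p); with O(b) we get O(p).
But premise 6 directly asserts O(¬p).
We now have both O(p) and O(¬p) — p is simultaneously obligatory and forbidden, violating the D-axiom.

Inconsistent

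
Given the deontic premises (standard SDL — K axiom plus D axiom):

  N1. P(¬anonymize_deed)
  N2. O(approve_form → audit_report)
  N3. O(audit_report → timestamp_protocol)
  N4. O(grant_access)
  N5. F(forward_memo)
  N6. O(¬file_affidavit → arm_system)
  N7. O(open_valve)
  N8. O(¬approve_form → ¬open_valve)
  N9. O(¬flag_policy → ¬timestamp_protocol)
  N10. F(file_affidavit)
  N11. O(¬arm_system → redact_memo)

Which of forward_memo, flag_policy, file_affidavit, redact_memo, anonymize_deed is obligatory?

Premise 7 gives O(open_valve).
Premise 8 is O(¬approve_form → ¬open_valve); contrapositively O(open_valve → approve_form). Since O(open_valve) holds, K gives O(approve_form).
From O(approve_form) and premise 2, O(approve_form → audit_report), we obtain O(audit_report).
From O(audit_report) and premise 3, O(audit_report → timestamp_protocol), we obtain O(timestamp_protocol).
Premise 9 is O(¬flag_policy → ¬timestamp_protocol); contrapositively O(timestamp_protocol → flag_policy). Since O(timestamp_protocol) holds, K gives O(flag_policy).
So O(flag_policy) holds — flag_policy is obligatory. None of the other listed options is made obligatory by any chain of premises.

flag_policy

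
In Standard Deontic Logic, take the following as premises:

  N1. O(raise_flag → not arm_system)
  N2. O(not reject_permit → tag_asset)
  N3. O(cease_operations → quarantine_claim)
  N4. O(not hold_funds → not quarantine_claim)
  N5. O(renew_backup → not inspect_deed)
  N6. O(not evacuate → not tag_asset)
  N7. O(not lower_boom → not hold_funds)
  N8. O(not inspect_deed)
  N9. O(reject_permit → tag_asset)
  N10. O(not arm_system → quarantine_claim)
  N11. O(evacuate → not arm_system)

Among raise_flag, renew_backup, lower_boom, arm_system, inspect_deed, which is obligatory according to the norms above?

By case analysis on not reject_permit: premise 2 gives O(not reject_permit → tag_asset) and premise 9 gives O(reject_permit → tag_asset), so O(tag_asset) either way.
Premise 6, O(not evacuate → not tag_asset), contraposes to O(tag_asset → evacuate); with O(tag_asset) we get O(evacuate).
Premise 11 is O(evacuate → not arm_system); since O(evacuate), deontic closure gives O(not arm_system).
With premise 10, O(not arm_system → quarantine_claim), the K-axiom yields O(quarantine_claim).
Premise 4, O(not hold_funds → not quarantine_claim), contraposes to O(quarantine_claim → hold_funds); with O(quarantine_claim) we get O(hold_funds).
Premise 7, O(not lower_boom → not hold_funds), contraposes to O(hold_funds → lower_boom); with O(hold_funds) we get O(lower_boom).
So O(lower_boom) holds — lower_boom is obligatory. None of the other listed options is made obligatory by any chain of premises.

lower_boom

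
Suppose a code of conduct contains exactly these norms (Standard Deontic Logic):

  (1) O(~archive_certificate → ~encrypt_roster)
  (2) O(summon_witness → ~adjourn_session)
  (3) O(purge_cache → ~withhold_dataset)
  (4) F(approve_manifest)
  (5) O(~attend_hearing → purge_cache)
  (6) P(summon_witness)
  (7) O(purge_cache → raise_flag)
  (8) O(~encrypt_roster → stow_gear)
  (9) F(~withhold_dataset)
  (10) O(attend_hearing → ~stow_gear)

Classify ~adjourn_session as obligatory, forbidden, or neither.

Neither

Premise 2 is O(summon_witness → ~adjourn_session), but O(summon_witness) is not derivable from the premises (the permission P(summon_witness) asserts only ~O(~summon_witness), not O(summon_witness)), so it does not yield O(~adjourn_session).
No premise or chain of K-axiom applications forces O(~adjourn_session), and none forces O(adjourn_session). So ~adjourn_session is neither obligatory nor forbidden under these norms.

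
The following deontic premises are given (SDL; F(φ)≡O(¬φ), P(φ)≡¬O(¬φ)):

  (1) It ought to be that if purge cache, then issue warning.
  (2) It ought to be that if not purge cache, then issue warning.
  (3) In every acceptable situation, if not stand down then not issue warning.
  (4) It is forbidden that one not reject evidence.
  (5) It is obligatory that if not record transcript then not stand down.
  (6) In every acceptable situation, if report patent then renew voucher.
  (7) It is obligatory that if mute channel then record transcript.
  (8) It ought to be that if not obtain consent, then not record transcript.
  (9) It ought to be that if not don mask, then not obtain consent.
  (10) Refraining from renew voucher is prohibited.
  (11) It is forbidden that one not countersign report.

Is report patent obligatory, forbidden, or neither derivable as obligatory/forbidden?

Neither

Premise 6 is O(report_patent → renew_voucher); even if O(renew_voucher) held, inferring O(report_patent) would be affirming the consequent — invalid.
No premise or chain of K-axiom applications forces O(report_patent), and none forces O(¬report_patent). So report_patent is neither obligatory nor forbidden under these norms.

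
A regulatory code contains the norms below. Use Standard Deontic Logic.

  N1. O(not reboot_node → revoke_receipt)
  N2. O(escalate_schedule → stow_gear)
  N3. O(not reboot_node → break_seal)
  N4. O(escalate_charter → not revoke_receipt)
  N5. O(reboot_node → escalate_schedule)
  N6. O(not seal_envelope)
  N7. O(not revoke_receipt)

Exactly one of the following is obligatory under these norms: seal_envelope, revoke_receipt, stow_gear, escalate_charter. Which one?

Premise 7 states O(not revoke_receipt) outright.
Premise 1, O(not reboot_node → revoke_receipt), contraposes to O(not revoke_receipt → reboot_node); with O(not revoke_receipt) we get O(reboot_node).
Premise 5 is O(reboot_node → escalate_schedule); since O(reboot_node), deontic closure gives O(escalate_schedule).
Premise 2 is O(escalate_schedule → stow_gear); since O(escalate_schedule), deontic closure gives O(stow_gear).
So O(stow_gear) holds — stow_gear is obligatory. None of the other listed options is made obligatory by any chain of premises.

stow_gear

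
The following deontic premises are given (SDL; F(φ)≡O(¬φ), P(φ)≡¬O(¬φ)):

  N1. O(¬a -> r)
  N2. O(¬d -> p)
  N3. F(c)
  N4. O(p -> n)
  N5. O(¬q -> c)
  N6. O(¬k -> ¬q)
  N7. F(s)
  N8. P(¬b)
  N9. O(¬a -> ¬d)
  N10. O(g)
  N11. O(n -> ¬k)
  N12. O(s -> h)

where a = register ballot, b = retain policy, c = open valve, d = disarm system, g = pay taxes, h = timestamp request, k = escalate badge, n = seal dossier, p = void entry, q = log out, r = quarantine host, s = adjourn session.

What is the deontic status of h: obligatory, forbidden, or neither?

Premise 12 is O(s -> h), but O(s) is not derivable from the premises, so it does not yield O(h).
No premise or chain of K-axiom applications forces O(h), and none forces O(¬h). So h is neither obligatory nor forbidden under these norms.

Neither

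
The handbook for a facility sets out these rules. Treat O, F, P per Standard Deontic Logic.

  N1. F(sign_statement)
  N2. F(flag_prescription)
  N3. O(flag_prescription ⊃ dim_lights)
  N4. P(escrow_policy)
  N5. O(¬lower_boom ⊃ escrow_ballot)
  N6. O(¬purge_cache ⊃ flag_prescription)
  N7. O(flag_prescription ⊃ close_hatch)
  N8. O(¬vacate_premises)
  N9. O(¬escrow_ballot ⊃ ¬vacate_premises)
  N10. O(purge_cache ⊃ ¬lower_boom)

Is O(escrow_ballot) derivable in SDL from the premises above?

Premise 2, F(flag_prescription), is equivalent to O(¬flag_prescription).
Premise 6 is O(¬purge_cache ⊃ flag_prescription); contrapositively O(¬flag_prescription ⊃ purge_cache). Since O(¬flag_prescription) holds, K gives O(purge_cache).
Premise 10 is O(purge_cache ⊃ ¬lower_boom); since O(purge_cache), deontic closure gives O(¬lower_boom).
Premise 5 is O(¬lower_boom ⊃ escrow_ballot); since O(¬lower_boom), deontic closure gives O(escrow_ballot).
Premises 1, 3, 4, 7, 8, 9 do not contribute to this derivation.
So O(escrow_ballot) follows.

Yes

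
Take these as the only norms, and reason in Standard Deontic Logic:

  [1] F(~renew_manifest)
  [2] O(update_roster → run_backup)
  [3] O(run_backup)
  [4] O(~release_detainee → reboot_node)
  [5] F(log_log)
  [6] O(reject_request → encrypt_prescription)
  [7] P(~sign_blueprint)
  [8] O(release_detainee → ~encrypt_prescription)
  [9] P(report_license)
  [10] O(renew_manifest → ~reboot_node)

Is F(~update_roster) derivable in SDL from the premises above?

No

Premise 2 is O(update_roster → run_backup); even if O(run_backup) held, inferring O(update_roster) would be affirming the consequent — invalid.
No other premise forces O(update_roster). An ideal world satisfying every premise can still have ~update_roster true, so F(~update_roster) is not derivable.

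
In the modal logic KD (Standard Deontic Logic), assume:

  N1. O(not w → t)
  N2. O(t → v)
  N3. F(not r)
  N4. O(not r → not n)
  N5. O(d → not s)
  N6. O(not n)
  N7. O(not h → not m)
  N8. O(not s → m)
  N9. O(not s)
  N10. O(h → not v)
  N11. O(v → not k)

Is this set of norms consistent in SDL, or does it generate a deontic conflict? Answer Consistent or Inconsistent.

Consistent

Premise 4 is O(not r → not n); even if O(not n) held, inferring O(not r) would be affirming the consequent — invalid.
So O(not r) is not derivable, and the apparent clash with O(r) does not arise.
A world satisfying every obligation exists (e.g. d=false, h=true, k=false, m=true, n=false, r=true, s=false, t=false, v=false, w=true); no atom is both obligatory and forbidden, so the set is consistent.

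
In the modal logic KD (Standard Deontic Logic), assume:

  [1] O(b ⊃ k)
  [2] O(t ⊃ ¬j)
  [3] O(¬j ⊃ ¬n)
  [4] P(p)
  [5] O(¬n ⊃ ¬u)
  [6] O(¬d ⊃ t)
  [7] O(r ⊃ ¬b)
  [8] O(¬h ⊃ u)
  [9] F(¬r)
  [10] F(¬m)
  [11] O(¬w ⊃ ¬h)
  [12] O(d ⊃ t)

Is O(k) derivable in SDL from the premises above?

Premise 1 is O(b ⊃ k), but O(b) is not derivable from the premises, so it does not yield O(k).
No other premise forces O(k). An ideal world satisfying every premise can still have k false, so O(k) is not derivable.

No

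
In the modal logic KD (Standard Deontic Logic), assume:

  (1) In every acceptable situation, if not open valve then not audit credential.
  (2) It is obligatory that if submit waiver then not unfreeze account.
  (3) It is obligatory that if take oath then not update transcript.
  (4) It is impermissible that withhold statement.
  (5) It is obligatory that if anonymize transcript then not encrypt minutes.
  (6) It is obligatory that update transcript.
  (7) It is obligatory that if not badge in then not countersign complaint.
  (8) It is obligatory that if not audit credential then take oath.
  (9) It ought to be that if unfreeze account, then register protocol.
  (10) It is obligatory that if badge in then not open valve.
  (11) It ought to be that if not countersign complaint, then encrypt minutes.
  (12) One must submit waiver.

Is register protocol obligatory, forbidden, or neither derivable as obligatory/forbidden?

Premise 9 is O(unfreeze_account → register_protocol), but O(unfreeze_account) is not derivable from the premises, so it does not yield O(register_protocol).
No premise or chain of K-axiom applications forces O(register_protocol), and none forces O(¬register_protocol). So register_protocol is neither obligatory nor forbidden under these norms.

Neither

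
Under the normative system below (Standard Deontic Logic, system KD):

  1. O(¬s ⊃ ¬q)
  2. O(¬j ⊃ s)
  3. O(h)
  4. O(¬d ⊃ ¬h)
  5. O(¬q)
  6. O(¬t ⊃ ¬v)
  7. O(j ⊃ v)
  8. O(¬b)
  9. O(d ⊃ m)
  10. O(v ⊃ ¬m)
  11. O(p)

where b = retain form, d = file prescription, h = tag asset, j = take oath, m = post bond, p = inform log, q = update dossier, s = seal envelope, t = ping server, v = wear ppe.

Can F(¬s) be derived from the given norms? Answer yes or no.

From premise 3 we have O(h).
Premise 4, O(¬d ⊃ ¬h), contraposes to O(h ⊃ d); with O(h) we get O(d).
With premise 9, O(d ⊃ m), the K-axiom yields O(m).
Premise 10 is O(v ⊃ ¬m); contrapositively O(m ⊃ ¬v). Since O(m) holds, K gives O(¬v).
The contrapositive of premise 7 (O(j ⊃ v)) is O(¬v ⊃ ¬j), and O(¬v) is already established, so O(¬j).
Premise 2 is O(¬j ⊃ s); since O(¬j), deontic closure gives O(s).
Premises 1, 5, 6, 8, 11 do not contribute to this derivation.
So O(s) holds, i.e. F(¬s). The claim follows.

Yes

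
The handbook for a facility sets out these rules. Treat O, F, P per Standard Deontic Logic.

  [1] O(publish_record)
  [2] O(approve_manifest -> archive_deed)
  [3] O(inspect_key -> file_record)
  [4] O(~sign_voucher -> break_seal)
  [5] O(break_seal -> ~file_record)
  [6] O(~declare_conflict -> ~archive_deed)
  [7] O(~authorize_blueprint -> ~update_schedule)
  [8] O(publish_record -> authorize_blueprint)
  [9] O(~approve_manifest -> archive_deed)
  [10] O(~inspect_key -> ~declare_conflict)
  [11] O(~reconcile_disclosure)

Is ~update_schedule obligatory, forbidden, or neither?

Neither

Premise 7 is O(~authorize_blueprint -> ~update_schedule), but O(~authorize_blueprint) is not derivable from the premises, so it does not yield O(~update_schedule).
No premise or chain of K-axiom applications forces O(~update_schedule), and none forces O(update_schedule). So ~update_schedule is neither obligatory nor forbidden under these norms.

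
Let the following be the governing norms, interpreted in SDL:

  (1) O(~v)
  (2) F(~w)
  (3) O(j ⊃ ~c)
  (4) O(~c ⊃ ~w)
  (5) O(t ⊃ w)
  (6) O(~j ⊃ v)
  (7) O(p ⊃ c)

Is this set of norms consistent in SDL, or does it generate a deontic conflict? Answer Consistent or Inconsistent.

Inconsistent

F(~w) at premise 2 means O(w).
The contrapositive of premise 4 (O(~c ⊃ ~w)) is O(w ⊃ c), and O(w) is already established, so O(c).
The contrapositive of premise 3 (O(j ⊃ ~c)) is O(c ⊃ ~j), and O(c) is already established, so O(~j).
With premise 6, O(~j ⊃ v), the K-axiom yields O(v).
Yet premise 1 states O(~v).
We now have both O(v) and O(~v) — v is simultaneously obligatory and forbidden, violating the D-axiom.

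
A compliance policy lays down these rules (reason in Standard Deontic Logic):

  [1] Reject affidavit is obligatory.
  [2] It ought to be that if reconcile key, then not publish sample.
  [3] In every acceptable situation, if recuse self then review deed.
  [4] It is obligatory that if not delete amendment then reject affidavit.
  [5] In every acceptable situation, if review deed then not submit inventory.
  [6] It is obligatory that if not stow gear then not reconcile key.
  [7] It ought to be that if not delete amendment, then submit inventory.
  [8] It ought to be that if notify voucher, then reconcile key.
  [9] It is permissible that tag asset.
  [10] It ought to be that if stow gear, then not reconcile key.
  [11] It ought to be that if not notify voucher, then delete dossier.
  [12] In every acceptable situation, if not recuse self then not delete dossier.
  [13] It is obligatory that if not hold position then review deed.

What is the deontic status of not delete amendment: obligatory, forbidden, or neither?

By case analysis on ¬stow_gear: premise 6 gives O(¬stow_gear → ¬reconcile_key) and premise 10 gives O(stow_gear → ¬reconcile_key), so O(¬reconcile_key) either way.
The contrapositive of premise 8 (O(notify_voucher → reconcile_key)) is O(¬reconcile_key → ¬notify_voucher), and O(¬reconcile_key) is already established, so O(¬notify_voucher).
Applying K to premise 11 (O(¬notify_voucher → delete_dossier)) and O(¬notify_voucher) yields O(delete_dossier).
Premise 12 is O(¬recuse_self → ¬delete_dossier); contrapositively O(delete_dossier → recuse_self). Since O(delete_dossier) holds, K gives O(recuse_self).
Applying K to premise 3 (O(recuse_self → review_deed)) and O(recuse_self) yields O(review_deed).
Premise 5 is O(review_deed → ¬submit_inventory); since O(review_deed), deontic closure gives O(¬submit_inventory).
The contrapositive of premise 7 (O(¬delete_amendment → submit_inventory)) is O(¬submit_inventory → delete_amendment), and O(¬submit_inventory) is already established, so O(delete_amendment).
Premises 1, 2, 4, 9, 13 do not contribute to this derivation.
Thus O(delete_amendment), which is F(¬delete_amendment): ¬delete_amendment is forbidden.

Forbidden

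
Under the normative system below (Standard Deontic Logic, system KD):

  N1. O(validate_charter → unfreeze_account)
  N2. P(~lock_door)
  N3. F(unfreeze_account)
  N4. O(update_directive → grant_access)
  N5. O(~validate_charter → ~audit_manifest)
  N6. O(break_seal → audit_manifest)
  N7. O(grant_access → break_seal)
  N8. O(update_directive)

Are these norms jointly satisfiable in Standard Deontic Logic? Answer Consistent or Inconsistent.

Inconsistent

From premise 8 we have O(update_directive).
Premise 4 is O(update_directive → grant_access); since O(update_directive), deontic closure gives O(grant_access).
With premise 7, O(grant_access → break_seal), the K-axiom yields O(break_seal).
Applying K to premise 6 (O(break_seal → audit_manifest)) and O(break_seal) yields O(audit_manifest).
Premise 5, O(~validate_charter → ~audit_manifest), contraposes to O(audit_manifest → validate_charter); with O(audit_manifest) we get O(validate_charter).
With premise 1, O(validate_charter → unfreeze_account), the K-axiom yields O(unfreeze_account).
But premise 3, F(unfreeze_account), means O(~unfreeze_account).
We now have both O(unfreeze_account) and O(~unfreeze_account) — unfreeze_account is simultaneously obligatory and forbidden, violating the D-axiom.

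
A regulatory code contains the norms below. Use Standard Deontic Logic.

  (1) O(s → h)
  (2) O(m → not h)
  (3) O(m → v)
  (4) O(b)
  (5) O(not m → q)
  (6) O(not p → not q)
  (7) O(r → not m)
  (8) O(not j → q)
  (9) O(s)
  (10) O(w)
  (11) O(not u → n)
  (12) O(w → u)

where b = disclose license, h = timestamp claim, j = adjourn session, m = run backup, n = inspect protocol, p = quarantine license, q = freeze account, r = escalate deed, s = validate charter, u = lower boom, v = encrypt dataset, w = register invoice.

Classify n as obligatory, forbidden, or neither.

Neither

Premise 11 is O(not u → n), but O(not u) is not derivable from the premises, so it does not yield O(n).
No premise or chain of K-axiom applications forces O(n), and none forces O(not n). So n is neither obligatory nor forbidden under these norms.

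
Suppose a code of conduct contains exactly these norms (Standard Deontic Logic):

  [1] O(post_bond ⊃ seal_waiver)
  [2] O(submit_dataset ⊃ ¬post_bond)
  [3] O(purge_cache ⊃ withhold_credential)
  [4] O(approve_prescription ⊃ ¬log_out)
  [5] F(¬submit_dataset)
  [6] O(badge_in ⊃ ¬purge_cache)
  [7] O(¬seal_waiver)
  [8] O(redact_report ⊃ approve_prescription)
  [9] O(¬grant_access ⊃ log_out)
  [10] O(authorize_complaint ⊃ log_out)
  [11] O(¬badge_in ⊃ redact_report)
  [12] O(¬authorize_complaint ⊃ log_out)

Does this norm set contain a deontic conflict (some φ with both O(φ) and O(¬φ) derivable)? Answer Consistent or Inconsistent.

Premise 1 is O(post_bond ⊃ seal_waiver), but O(post_bond) is not derivable from the premises, so it does not yield O(seal_waiver).
So O(seal_waiver) is not derivable, and the apparent clash with O(¬seal_waiver) does not arise.
A world satisfying every obligation exists (e.g. approve_prescription=false, authorize_complaint=false, badge_in=true, grant_access=false, log_out=true, post_bond=false, purge_cache=false, redact_report=false, seal_waiver=false, submit_dataset=true, withhold_credential=false); no atom is both obligatory and forbidden, so the set is consistent.

Consistent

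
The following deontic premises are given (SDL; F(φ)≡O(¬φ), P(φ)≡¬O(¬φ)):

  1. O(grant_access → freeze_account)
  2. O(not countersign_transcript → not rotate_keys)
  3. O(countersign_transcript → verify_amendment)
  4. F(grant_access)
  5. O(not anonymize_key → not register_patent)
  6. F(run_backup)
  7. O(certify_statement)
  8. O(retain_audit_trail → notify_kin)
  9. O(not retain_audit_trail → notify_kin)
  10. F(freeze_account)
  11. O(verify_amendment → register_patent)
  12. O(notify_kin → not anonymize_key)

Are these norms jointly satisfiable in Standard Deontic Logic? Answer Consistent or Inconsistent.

Consistent

Premise 1 is O(grant_access → freeze_account), but O(grant_access) is not derivable from the premises, so it does not yield O(freeze_account).
So O(freeze_account) is not derivable, and the apparent clash with O(not freeze_account) does not arise.
A world satisfying every obligation exists (e.g. anonymize_key=false, certify_statement=true, countersign_transcript=false, freeze_account=false, grant_access=false, notify_kin=true, register_patent=false, retain_audit_trail=false, rotate_keys=false, run_backup=false, verify_amendment=false); no atom is both obligatory and forbidden, so the set is consistent.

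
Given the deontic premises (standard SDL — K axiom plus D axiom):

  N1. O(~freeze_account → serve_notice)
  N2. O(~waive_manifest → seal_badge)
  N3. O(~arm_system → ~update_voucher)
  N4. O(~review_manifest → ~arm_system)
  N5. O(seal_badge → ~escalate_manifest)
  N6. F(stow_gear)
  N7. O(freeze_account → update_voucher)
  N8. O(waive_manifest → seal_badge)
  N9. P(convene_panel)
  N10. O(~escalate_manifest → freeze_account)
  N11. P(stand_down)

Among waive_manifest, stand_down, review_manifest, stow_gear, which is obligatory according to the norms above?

Premises 8 and 2 cover both cases: O(waive_manifest → seal_badge) and O(~waive_manifest → seal_badge). Since waive_manifest ∨ ~waive_manifest is a tautology, O(seal_badge) follows.
Premise 5 is O(seal_badge → ~escalate_manifest); since O(seal_badge), deontic closure gives O(~escalate_manifest).
From O(~escalate_manifest) and premise 10, O(~escalate_manifest → freeze_account), we obtain O(freeze_account).
With premise 7, O(freeze_account → update_voucher), the K-axiom yields O(update_voucher).
The contrapositive of premise 3 (O(~arm_system → ~update_voucher)) is O(update_voucher → arm_system), and O(update_voucher) is already established, so O(arm_system).
Premise 4 is O(~review_manifest → ~arm_system); contrapositively O(arm_system → review_manifest). Since O(arm_system) holds, K gives O(review_manifest).
So O(review_manifest) holds — review_manifest is obligatory. None of the other listed options is made obligatory by any chain of premises.

review_manifest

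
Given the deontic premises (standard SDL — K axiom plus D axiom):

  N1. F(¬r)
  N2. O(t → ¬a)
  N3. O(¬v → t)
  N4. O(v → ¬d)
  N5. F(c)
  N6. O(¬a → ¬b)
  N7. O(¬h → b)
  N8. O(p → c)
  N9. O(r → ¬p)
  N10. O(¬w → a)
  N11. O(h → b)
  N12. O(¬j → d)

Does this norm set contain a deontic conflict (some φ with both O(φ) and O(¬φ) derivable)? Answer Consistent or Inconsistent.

Consistent

Premise 8 is O(p → c), but O(p) is not derivable from the premises, so it does not yield O(c).
So O(c) is not derivable, and the apparent clash with O(¬c) does not arise.
A world satisfying every obligation exists (e.g. a=true, b=true, c=false, d=false, h=false, j=true, p=false, r=true, t=false, v=true, w=false); no atom is both obligatory and forbidden, so the set is consistent.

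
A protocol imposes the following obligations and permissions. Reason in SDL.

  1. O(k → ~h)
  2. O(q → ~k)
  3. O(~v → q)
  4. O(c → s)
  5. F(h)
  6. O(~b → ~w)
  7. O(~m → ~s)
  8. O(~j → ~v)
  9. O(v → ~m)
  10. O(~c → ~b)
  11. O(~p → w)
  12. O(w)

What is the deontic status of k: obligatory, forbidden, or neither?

Premise 12 gives O(w).
Premise 6, O(~b → ~w), contraposes to O(w → b); with O(w) we get O(b).
The contrapositive of premise 10 (O(~c → ~b)) is O(b → c), and O(b) is already established, so O(c).
Premise 4 is O(c → s); since O(c), deontic closure gives O(s).
Premise 7 is O(~m → ~s); contrapositively O(s → m). Since O(s) holds, K gives O(m).
Premise 9 is O(v → ~m); contrapositively O(m → ~v). Since O(m) holds, K gives O(~v).
From O(~v) and premise 3, O(~v → q), we obtain O(q).
Premise 2 is O(q → ~k); since O(q), deontic closure gives O(~k).
Premises 1, 5, 8, 11 do not contribute to this derivation.
Thus O(~k), which is F(k): k is forbidden.

Forbidden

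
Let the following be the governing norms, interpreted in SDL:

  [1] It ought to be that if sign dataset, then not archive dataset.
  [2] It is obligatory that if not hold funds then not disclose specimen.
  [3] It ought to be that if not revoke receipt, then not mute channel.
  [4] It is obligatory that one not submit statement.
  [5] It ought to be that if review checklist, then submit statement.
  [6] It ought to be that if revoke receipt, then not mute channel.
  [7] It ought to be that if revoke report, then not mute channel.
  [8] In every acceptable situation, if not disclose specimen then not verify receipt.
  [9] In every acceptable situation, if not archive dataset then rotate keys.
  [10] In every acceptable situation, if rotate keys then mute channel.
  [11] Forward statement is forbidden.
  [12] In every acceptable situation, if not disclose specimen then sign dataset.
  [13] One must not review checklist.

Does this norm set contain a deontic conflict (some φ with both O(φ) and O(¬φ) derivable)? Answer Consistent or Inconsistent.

Premise 5 is O(review_checklist → submit_statement), but O(review_checklist) is not derivable from the premises, so it does not yield O(submit_statement).
So O(submit_statement) is not derivable, and the apparent clash with O(¬submit_statement) does not arise.
A world satisfying every obligation exists (e.g. archive_dataset=true, disclose_specimen=true, forward_statement=false, hold_funds=true, mute_channel=false, review_checklist=false, revoke_receipt=false, revoke_report=false, rotate_keys=false, sign_dataset=false, submit_statement=false, verify_receipt=false); no atom is both obligatory and forbidden, so the set is consistent.

Consistent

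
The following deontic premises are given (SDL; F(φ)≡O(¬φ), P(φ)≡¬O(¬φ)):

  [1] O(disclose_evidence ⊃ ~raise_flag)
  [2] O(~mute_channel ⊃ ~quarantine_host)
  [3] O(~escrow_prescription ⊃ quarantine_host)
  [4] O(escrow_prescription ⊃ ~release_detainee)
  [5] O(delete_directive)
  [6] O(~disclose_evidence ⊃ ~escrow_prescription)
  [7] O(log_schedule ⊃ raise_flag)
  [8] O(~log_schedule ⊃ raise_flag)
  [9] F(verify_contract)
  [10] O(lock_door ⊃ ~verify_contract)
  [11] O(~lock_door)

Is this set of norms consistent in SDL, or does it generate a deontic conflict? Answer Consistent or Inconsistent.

Premise 10 is O(lock_door ⊃ ~verify_contract); even if O(~verify_contract) held, inferring O(lock_door) would be affirming the consequent — invalid.
So O(lock_door) is not derivable, and the apparent clash with O(~lock_door) does not arise.
A world satisfying every obligation exists (e.g. delete_directive=true, disclose_evidence=false, escrow_prescription=false, lock_door=false, log_schedule=false, mute_channel=true, quarantine_host=true, raise_flag=true, release_detainee=false, verify_contract=false); no atom is both obligatory and forbidden, so the set is consistent.

Consistent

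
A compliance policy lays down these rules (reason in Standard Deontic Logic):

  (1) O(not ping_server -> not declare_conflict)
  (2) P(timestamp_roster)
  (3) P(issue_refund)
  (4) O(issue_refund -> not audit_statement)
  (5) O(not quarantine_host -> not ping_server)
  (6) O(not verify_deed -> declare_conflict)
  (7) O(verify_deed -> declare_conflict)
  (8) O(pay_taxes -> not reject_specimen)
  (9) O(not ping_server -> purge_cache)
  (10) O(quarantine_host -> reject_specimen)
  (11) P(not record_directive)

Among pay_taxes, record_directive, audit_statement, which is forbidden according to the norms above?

pay_taxes

Premises 7 and 6 are O(verify_deed -> declare_conflict) and O(not verify_deed -> declare_conflict); every ideal world satisfies verify_deed or not verify_deed, so in either case declare_conflict holds — hence O(declare_conflict).
Premise 1, O(not ping_server -> not declare_conflict), contraposes to O(declare_conflict -> ping_server); with O(declare_conflict) we get O(ping_server).
Premise 5 is O(not quarantine_host -> not ping_server); contrapositively O(ping_server -> quarantine_host). Since O(ping_server) holds, K gives O(quarantine_host).
Premise 10 is O(quarantine_host -> reject_specimen); since O(quarantine_host), deontic closure gives O(reject_specimen).
Premise 8, O(pay_taxes -> not reject_specimen), contraposes to O(reject_specimen -> not pay_taxes); with O(reject_specimen) we get O(not pay_taxes).
So O(not pay_taxes) holds, i.e. pay_taxes is forbidden. None of the other listed options is forbidden under the premises.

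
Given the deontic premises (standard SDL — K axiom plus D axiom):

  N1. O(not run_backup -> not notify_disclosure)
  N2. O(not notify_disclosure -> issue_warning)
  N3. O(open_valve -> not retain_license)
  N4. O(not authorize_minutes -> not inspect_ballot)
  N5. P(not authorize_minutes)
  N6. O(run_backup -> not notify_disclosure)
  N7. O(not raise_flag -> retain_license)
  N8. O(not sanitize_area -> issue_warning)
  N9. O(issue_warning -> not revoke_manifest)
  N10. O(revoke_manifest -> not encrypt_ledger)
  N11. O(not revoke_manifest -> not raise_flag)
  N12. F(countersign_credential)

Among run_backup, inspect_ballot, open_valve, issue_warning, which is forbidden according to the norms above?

Premises 1 and 6 are O(not run_backup -> not notify_disclosure) and O(run_backup -> not notify_disclosure); every ideal world satisfies not run_backup or run_backup, so in either case not notify_disclosure holds — hence O(not notify_disclosure).
From O(not notify_disclosure) and premise 2, O(not notify_disclosure -> issue_warning), we obtain O(issue_warning).
From O(issue_warning) and premise 9, O(issue_warning -> not revoke_manifest), we obtain O(not revoke_manifest).
Applying K to premise 11 (O(not revoke_manifest -> not raise_flag)) and O(not revoke_manifest) yields O(not raise_flag).
Applying K to premise 7 (O(not raise_flag -> retain_license)) and O(not raise_flag) yields O(retain_license).
Premise 3 is O(open_valve -> not retain_license); contrapositively O(retain_license -> not open_valve). Since O(retain_license) holds, K gives O(not open_valve).
So O(not open_valve) holds, i.e. open_valve is forbidden. None of the other listed options is forbidden under the premises.

open_valve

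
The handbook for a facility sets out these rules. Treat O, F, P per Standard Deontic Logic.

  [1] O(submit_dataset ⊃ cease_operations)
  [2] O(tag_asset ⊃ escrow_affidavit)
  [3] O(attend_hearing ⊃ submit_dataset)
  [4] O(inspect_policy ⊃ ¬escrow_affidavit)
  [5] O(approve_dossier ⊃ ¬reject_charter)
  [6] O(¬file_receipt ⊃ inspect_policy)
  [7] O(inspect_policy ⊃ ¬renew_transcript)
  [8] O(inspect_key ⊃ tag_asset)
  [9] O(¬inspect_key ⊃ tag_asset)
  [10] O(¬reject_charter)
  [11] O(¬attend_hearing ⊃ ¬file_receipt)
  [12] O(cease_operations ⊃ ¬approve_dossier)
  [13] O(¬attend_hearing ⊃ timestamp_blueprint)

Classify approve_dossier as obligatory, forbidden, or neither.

Forbidden

By case analysis on ¬inspect_key: premise 9 gives O(¬inspect_key ⊃ tag_asset) and premise 8 gives O(inspect_key ⊃ tag_asset), so O(tag_asset) either way.
With premise 2, O(tag_asset ⊃ escrow_affidavit), the K-axiom yields O(escrow_affidavit).
Premise 4, O(inspect_policy ⊃ ¬escrow_affidavit), contraposes to O(escrow_affidavit ⊃ ¬inspect_policy); with O(escrow_affidavit) we get O(¬inspect_policy).
The contrapositive of premise 6 (O(¬file_receipt ⊃ inspect_policy)) is O(¬inspect_policy ⊃ file_receipt), and O(¬inspect_policy) is already established, so O(file_receipt).
The contrapositive of premise 11 (O(¬attend_hearing ⊃ ¬file_receipt)) is O(file_receipt ⊃ attend_hearing), and O(file_receipt) is already established, so O(attend_hearing).
Applying K to premise 3 (O(attend_hearing ⊃ submit_dataset)) and O(attend_hearing) yields O(submit_dataset).
Premise 1 is O(submit_dataset ⊃ cease_operations); since O(submit_dataset), deontic closure gives O(cease_operations).
From O(cease_operations) and premise 12, O(cease_operations ⊃ ¬approve_dossier), we obtain O(¬approve_dossier).
Premises 5, 7, 10, 13 do not contribute to this derivation.
Thus O(¬approve_dossier), which is F(approve_dossier): approve_dossier is forbidden.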